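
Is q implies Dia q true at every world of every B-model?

Tableau for the negation not (q implies Dia q):
1. not (q implies Dia q), w0
2. q, w0
3. not Dia q, w0
4. not q, w0
Accessibility: w0Rw0
Branch closes: q and not q both at w0.
Every branch of the negation's tableau closes; the branch above is one of them.

Valid in B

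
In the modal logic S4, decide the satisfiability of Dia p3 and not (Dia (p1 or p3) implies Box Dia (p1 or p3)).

1. Dia p3 and not (Dia (p1 or p3) implies Box Dia (p1 or p3)), 0
2. Dia p3, 0   [and-rule on 1]
3. not (Dia (p1 or p3) implies Box Dia (p1 or p3)), 0   [and-rule on 1]
4. Dia (p1 or p3), 0   [neg-implies-rule on 3]
5. not Box Dia (p1 or p3), 0   [neg-implies-rule on 3]
6. p3, 1   [Dia-rule on 2: fresh world 1, 0R1]
7. p1 or p3, 2   [Dia-rule on 4: fresh world 2, 0R2]
8. p3, 2   [or-rule on 7 (branches; this branch)]
9. not Dia (p1 or p3), 3   [neg-Box-rule on 5: fresh world 3, 0R3]
10. not (p1 or p3), 3   [neg-Dia-rule on 9 via 3R3]
11. not p1, 3   [neg-or-rule on 10]
12. not p3, 3   [neg-or-rule on 10]
Accessibility: 0R0, 0R1, 0R2, 0R3, 1R1, 2R2, 3R3

Satisfiable (open branch found)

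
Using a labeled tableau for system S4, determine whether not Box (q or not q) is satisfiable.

1. not Box (q or not q), w0
2. not (q or not q), w1
3. not q, w1
4. q, w1
Accessibility: w0Rw0, w0Rw1, w1Rw1
Branch closes: q and not q both at w1.
All branches of the tableau close; one closing branch shown above.

No, unsatisfiable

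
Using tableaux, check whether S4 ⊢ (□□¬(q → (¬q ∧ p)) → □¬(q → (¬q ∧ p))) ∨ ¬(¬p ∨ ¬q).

Valid

Tableau for the negation ¬((□□¬(q → (¬q ∧ p)) → □¬(q → (¬q ∧ p))) ∨ ¬(¬p ∨ ¬q)):
1. ¬((□□¬(q → (¬q ∧ p)) → □¬(q → (¬q ∧ p))) ∨ ¬(¬p ∨ ¬q)), u
2. ¬(□□¬(q → (¬q ∧ p)) → □¬(q → (¬q ∧ p))), u
3. ¬p ∨ ¬q, u
4. □□¬(q → (¬q ∧ p)), u
5. ¬□¬(q → (¬q ∧ p)), u
6. □¬(q → (¬q ∧ p)), u
7. ¬(q → (¬q ∧ p)), u
8. q, u
9. ¬(¬q ∧ p), u
10. ¬p, u
11. q → (¬q ∧ p), v
12. □¬(q → (¬q ∧ p)), v
13. ¬(q → (¬q ∧ p)), v
14. q, v
15. ¬(¬q ∧ p), v
16. ¬q ∧ p, v
17. ¬q, v
18. p, v
Accessibility: uRu, uRv, vRv
Branch closes: q and ¬q both at v.
Every branch of the negation's tableau closes; the branch above is one of them.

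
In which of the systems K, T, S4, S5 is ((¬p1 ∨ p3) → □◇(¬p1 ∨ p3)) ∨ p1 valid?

S5-tableau for the negation ¬(((¬p1 ∨ p3) → □◇(¬p1 ∨ p3)) ∨ p1):
1. ¬(((¬p1 ∨ p3) → □◇(¬p1 ∨ p3)) ∨ p1), u
2. ¬((¬p1 ∨ p3) → □◇(¬p1 ∨ p3)), u   [¬∨-rule on 1]
3. ¬p1, u   [¬∨-rule on 1]
4. ¬p1 ∨ p3, u   [¬→-rule on 2]
5. ¬□◇(¬p1 ∨ p3), u   [¬→-rule on 2]
6. p3, u   [∨-rule on 4 (branches; this branch)]
7. ¬◇(¬p1 ∨ p3), v   [¬□-rule on 5: fresh world v, uRv]
8. ¬(¬p1 ∨ p3), u   [¬◇-rule on 7 via vRu]
9. p1, u   [¬∨-rule on 8]
10. ¬p3, u   [¬∨-rule on 8]
Accessibility: uRu, uRv, vRu, vRv
Branch closes: p1 and ¬p1 both at u.
Every branch closes (one shown): valid in S5.
S4-tableau for the negation ¬(((¬p1 ∨ p3) → □◇(¬p1 ∨ p3)) ∨ p1):
1. ¬(((¬p1 ∨ p3) → □◇(¬p1 ∨ p3)) ∨ p1), u
2. ¬((¬p1 ∨ p3) → □◇(¬p1 ∨ p3)), u   [¬∨-rule on 1]
3. ¬p1, u   [¬∨-rule on 1]
4. ¬p1 ∨ p3, u   [¬→-rule on 2]
5. ¬□◇(¬p1 ∨ p3), u   [¬→-rule on 2]
6. p3, u   [∨-rule on 4 (branches; this branch)]
7. ¬◇(¬p1 ∨ p3), v   [¬□-rule on 5: fresh world v, uRv]
8. ¬(¬p1 ∨ p3), v   [¬◇-rule on 7 via vRv]
9. p1, v   [¬∨-rule on 8]
10. ¬p3, v   [¬∨-rule on 8]
Accessibility: uRu, uRv, vRv
Complete open branch: countermodel on an S4-frame, so not valid in S4, nor in K, T (the same frame is also a K-frame and a T-frame).

S5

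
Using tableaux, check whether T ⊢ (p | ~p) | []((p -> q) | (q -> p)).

Valid in T

Tableau for the negation ~((p | ~p) | []((p -> q) | (q -> p))):
1. ~((p | ~p) | []((p -> q) | (q -> p))), u
2. ~(p | ~p), u
3. ~[]((p -> q) | (q -> p)), u
4. ~p, u
5. p, u
Accessibility: uRu
Branch closes: p and ~p both at u.
All branches of the negation close; one closing branch shown above.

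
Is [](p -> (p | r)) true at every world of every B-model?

Tableau for the negation ~[](p -> (p | r)):
1. ~[](p -> (p | r)), 0
2. ~(p -> (p | r)), 1
3. p, 1
4. ~(p | r), 1
5. ~p, 1
6. ~r, 1
Accessibility: 0R0, 0R1, 1R0, 1R1
Branch closes: p and ~p both at 1.
Every branch of the negation's tableau closes; the branch above is one of them.

Yes, valid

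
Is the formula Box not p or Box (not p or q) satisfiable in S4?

1. Box not p or Box (not p or q), 0
2. Box (not p or q), 0
3. not p or q, 0
4. q, 0
Accessibility: 0R0

Satisfiable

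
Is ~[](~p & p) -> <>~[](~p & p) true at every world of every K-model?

No, not valid

Tableau for the negation ~(~[](~p & p) -> <>~[](~p & p)):
1. ~(~[](~p & p) -> <>~[](~p & p)), w0
2. ~[](~p & p), w0
3. ~<>~[](~p & p), w0
4. ~(~p & p), w1
5. [](~p & p), w1
6. ~p, w1
Accessibility: w0Rw1
The negation has an open branch (countermodel exists).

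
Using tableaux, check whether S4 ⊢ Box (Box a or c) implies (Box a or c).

Yes, valid

Tableau for the negation not (Box (Box a or c) implies (Box a or c)):
1. not (Box (Box a or c) implies (Box a or c)), u
2. Box (Box a or c), u
3. not (Box a or c), u
4. not Box a, u
5. not c, u
6. Box a or c, u
7. Box a, u
8. a, u
9. not a, v
10. Box a or c, v
11. a, v
Accessibility: uRu, uRv, vRv
Branch closes: a and not a both at v.
Every branch of the negation's tableau closes; the branch above is one of them.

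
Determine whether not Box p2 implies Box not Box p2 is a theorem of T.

Invalid (countermodel exists)

Tableau for the negation not (not Box p2 implies Box not Box p2):
1. not (not Box p2 implies Box not Box p2), u
2. not Box p2, u   [neg-implies-rule on 1]
3. not Box not Box p2, u   [neg-implies-rule on 1]
4. not p2, v   [neg-Box-rule on 2: fresh world v, uRv]
5. Box p2, w   [neg-Box-rule on 3: fresh world w, uRw]
6. p2, w   [Box-rule on 5 via wRw]
Accessibility: uRu, uRv, uRw, vRv, wRw
The negation has an open branch (countermodel exists).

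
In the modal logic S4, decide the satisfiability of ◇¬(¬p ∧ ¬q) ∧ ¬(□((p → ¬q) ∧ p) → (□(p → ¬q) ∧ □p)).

1. ◇¬(¬p ∧ ¬q) ∧ ¬(□((p → ¬q) ∧ p) → (□(p → ¬q) ∧ □p)), u
2. ◇¬(¬p ∧ ¬q), u
3. ¬(□((p → ¬q) ∧ p) → (□(p → ¬q) ∧ □p)), u
4. □((p → ¬q) ∧ p), u
5. ¬(□(p → ¬q) ∧ □p), u
6. (p → ¬q) ∧ p, u
7. p → ¬q, u
8. p, u
9. ¬□(p → ¬q), u
10. ¬q, u
11. ¬(¬p ∧ ¬q), v
12. (p → ¬q) ∧ p, v
13. p → ¬q, v
14. p, v
15. ¬q, v
16. ¬(p → ¬q), w
17. p, w
18. q, w
19. (p → ¬q) ∧ p, w
20. p → ¬q, w
21. ¬q, w
Accessibility: uRu, uRv, uRw, vRv, wRw
Branch closes: q and ¬q both at w.
Every branch closes; the branch above is one of them.

Unsatisfiable (every branch closes)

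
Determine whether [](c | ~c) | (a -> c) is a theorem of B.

Tableau for the negation ~([](c | ~c) | (a -> c)):
1. ~([](c | ~c) | (a -> c)), 0
2. ~[](c | ~c), 0
3. ~(a -> c), 0
4. a, 0
5. ~c, 0
6. ~(c | ~c), 1
7. ~c, 1
8. c, 1
Accessibility: 0R0, 0R1, 1R0, 1R1
Branch closes: c and ~c both at 1.
Every branch of the negation's tableau closes; the branch above is one of them.

Valid in B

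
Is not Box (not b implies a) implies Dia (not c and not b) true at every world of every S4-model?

Tableau for the negation not (not Box (not b implies a) implies Dia (not c and not b)):
1. not (not Box (not b implies a) implies Dia (not c and not b)), 0
2. not Box (not b implies a), 0
3. not Dia (not c and not b), 0
4. not (not c and not b), 0
5. b, 0
6. not (not b implies a), 1
7. not b, 1
8. not a, 1
9. not (not c and not b), 1
10. c, 1
Accessibility: 0R0, 0R1, 1R1
The negation has an open branch (countermodel exists).

Not valid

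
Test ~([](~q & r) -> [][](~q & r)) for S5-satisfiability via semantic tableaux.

Unsatisfiable (every branch closes)

1. ~([](~q & r) -> [][](~q & r)), w0
2. [](~q & r), w0   [~->-rule on 1]
3. ~[][](~q & r), w0   [~->-rule on 1]
4. ~q & r, w0   [[]-rule on 2 via w0Rw0]
5. ~q, w0   [&-rule on 4]
6. r, w0   [&-rule on 4]
7. ~[](~q & r), w1   [~[]-rule on 3: fresh world w1, w0Rw1]
8. ~q & r, w1   [[]-rule on 2 via w0Rw1]
9. ~q, w1   [&-rule on 8]
10. r, w1   [&-rule on 8]
11. ~(~q & r), w2   [~[]-rule on 7: fresh world w2, w1Rw2]
12. ~q & r, w2   [[]-rule on 2 via w0Rw2]
13. ~q, w2   [&-rule on 12]
14. r, w2   [&-rule on 12]
15. ~r, w2   [~&-rule on 11 (branches; this branch)]
Accessibility: w0Rw0, w0Rw1, w0Rw2, w1Rw0, w1Rw1, w1Rw2, w2Rw0, w2Rw1, w2Rw2
Branch closes: r and ~r both at w2.
All branches of the tableau close; one closing branch shown above.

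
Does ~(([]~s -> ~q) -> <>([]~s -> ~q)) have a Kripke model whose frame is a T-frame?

Unsatisfiable (every branch closes)

1. ~(([]~s -> ~q) -> <>([]~s -> ~q)), 0
2. []~s -> ~q, 0   [~->-rule on 1]
3. ~<>([]~s -> ~q), 0   [~->-rule on 1]
4. ~([]~s -> ~q), 0   [~<>-rule on 3 via 0R0]
5. []~s, 0   [~->-rule on 4]
6. q, 0   [~->-rule on 4]
7. ~s, 0   [[]-rule on 5 via 0R0]
8. ~[]~s, 0   [->-rule on 2 (branches; this branch)]
9. s, 1   [~[]-rule on 8: fresh world 1, 0R1]
10. ~([]~s -> ~q), 1   [~<>-rule on 3 via 0R1]
11. []~s, 1   [~->-rule on 10]
12. q, 1   [~->-rule on 10]
13. ~s, 1   [[]-rule on 5 via 0R1]
Accessibility: 0R0, 0R1, 1R1
Branch closes: s and ~s both at 1.
All branches of the tableau close; one closing branch shown above.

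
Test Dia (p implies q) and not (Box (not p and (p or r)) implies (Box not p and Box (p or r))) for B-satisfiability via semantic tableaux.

1. Dia (p implies q) and not (Box (not p and (p or r)) implies (Box not p and Box (p or r))), w0
2. Dia (p implies q), w0   [and-rule on 1]
3. not (Box (not p and (p or r)) implies (Box not p and Box (p or r))), w0   [and-rule on 1]
4. Box (not p and (p or r)), w0   [neg-implies-rule on 3]
5. not (Box not p and Box (p or r)), w0   [neg-implies-rule on 3]
6. not p and (p or r), w0   [Box-rule on 4 via w0Rw0]
7. not p, w0   [and-rule on 6]
8. p or r, w0   [and-rule on 6]
9. not Box (p or r), w0   [neg-and-rule on 5 (branches; this branch)]
10. r, w0   [or-rule on 8 (branches; this branch)]
11. p implies q, w1   [Dia-rule on 2: fresh world w1, w0Rw1]
12. not p and (p or r), w1   [Box-rule on 4 via w0Rw1]
13. not p, w1   [and-rule on 12]
14. p or r, w1   [and-rule on 12]
15. q, w1   [implies-rule on 11 (branches; this branch)]
16. r, w1   [or-rule on 14 (branches; this branch)]
17. not (p or r), w2   [neg-Box-rule on 9: fresh world w2, w0Rw2]
18. not p, w2   [neg-or-rule on 17]
19. not r, w2   [neg-or-rule on 17]
20. not p and (p or r), w2   [Box-rule on 4 via w0Rw2]
21. p or r, w2   [and-rule on 20]
22. r, w2   [or-rule on 21 (branches; this branch)]
Accessibility: w0Rw0, w0Rw1, w0Rw2, w1Rw0, w1Rw1, w2Rw0, w2Rw2
Branch closes: r and not r both at w2.
All branches of the tableau close; one closing branch shown above.

Unsatisfiable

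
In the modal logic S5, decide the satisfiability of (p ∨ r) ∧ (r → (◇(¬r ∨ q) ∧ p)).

Satisfiable

1. (p ∨ r) ∧ (r → (◇(¬r ∨ q) ∧ p)), 0
2. p ∨ r, 0   [∧-rule on 1]
3. r → (◇(¬r ∨ q) ∧ p), 0   [∧-rule on 1]
4. r, 0   [∨-rule on 2 (branches; this branch)]
5. ◇(¬r ∨ q) ∧ p, 0   [→-rule on 3 (branches; this branch)]
6. ◇(¬r ∨ q), 0   [∧-rule on 5]
7. p, 0   [∧-rule on 5]
8. ¬r ∨ q, 1   [◇-rule on 6: fresh world 1, 0R1]
9. q, 1   [∨-rule on 8 (branches; this branch)]
Accessibility: 0R0, 0R1, 1R0, 1R1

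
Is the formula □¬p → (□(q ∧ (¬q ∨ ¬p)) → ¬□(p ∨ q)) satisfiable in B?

1. □¬p → (□(q ∧ (¬q ∨ ¬p)) → ¬□(p ∨ q)), w0
2. □(q ∧ (¬q ∨ ¬p)) → ¬□(p ∨ q), w0   [→-rule on 1 (branches; this branch)]
3. ¬□(p ∨ q), w0   [→-rule on 2 (branches; this branch)]
4. ¬(p ∨ q), w1   [¬□-rule on 3: fresh world w1, w0Rw1]
5. ¬p, w1   [¬∨-rule on 4]
6. ¬q, w1   [¬∨-rule on 4]
Accessibility: w0Rw0, w0Rw1, w1Rw0, w1Rw1

Yes, satisfiable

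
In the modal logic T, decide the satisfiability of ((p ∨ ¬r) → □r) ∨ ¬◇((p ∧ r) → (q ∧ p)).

Satisfiable

1. ((p ∨ ¬r) → □r) ∨ ¬◇((p ∧ r) → (q ∧ p)), u
2. ¬◇((p ∧ r) → (q ∧ p)), u   [∨-rule on 1 (branches; this branch)]
3. ¬((p ∧ r) → (q ∧ p)), u   [¬◇-rule on 2 via uRu]
4. p ∧ r, u   [¬→-rule on 3]
5. ¬(q ∧ p), u   [¬→-rule on 3]
6. p, u   [∧-rule on 4]
7. r, u   [∧-rule on 4]
8. ¬q, u   [¬∧-rule on 5 (branches; this branch)]
Accessibility: uRu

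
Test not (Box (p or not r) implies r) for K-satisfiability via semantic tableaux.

1. not (Box (p or not r) implies r), u
2. Box (p or not r), u   [neg-implies-rule on 1]
3. not r, u   [neg-implies-rule on 1]

Satisfiable (open branch found)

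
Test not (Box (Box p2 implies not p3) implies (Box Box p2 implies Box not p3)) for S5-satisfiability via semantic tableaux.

Unsatisfiable

1. not (Box (Box p2 implies not p3) implies (Box Box p2 implies Box not p3)), 0
2. Box (Box p2 implies not p3), 0
3. not (Box Box p2 implies Box not p3), 0
4. Box Box p2, 0
5. not Box not p3, 0
6. Box p2 implies not p3, 0
7. Box p2, 0
8. p2, 0
9. not p3, 0
10. p3, 1
11. Box p2 implies not p3, 1
12. Box p2, 1
13. p2, 1
14. not Box p2, 1
15. not p2, 2
16. Box p2 implies not p3, 2
17. Box p2, 2
18. p2, 2
Accessibility: 0R0, 0R1, 0R2, 1R0, 1R1, 1R2, 2R0, 2R1, 2R2
Branch closes: p2 and not p2 both at 2.
All branches of the tableau close; one closing branch shown above.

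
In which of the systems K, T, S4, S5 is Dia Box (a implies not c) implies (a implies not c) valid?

S5

S4-tableau for the negation not (Dia Box (a implies not c) implies (a implies not c)):
1. not (Dia Box (a implies not c) implies (a implies not c)), 0
2. Dia Box (a implies not c), 0
3. not (a implies not c), 0
4. a, 0
5. c, 0
6. Box (a implies not c), 1
7. a implies not c, 1
8. not c, 1
Accessibility: 0R0, 0R1, 1R1
Complete open branch: countermodel on an S4-frame, so not valid in S4, nor in K, T (the same frame is also a K-frame and a T-frame).
S5-tableau for the negation not (Dia Box (a implies not c) implies (a implies not c)):
1. not (Dia Box (a implies not c) implies (a implies not c)), 0
2. Dia Box (a implies not c), 0
3. not (a implies not c), 0
4. a, 0
5. c, 0
6. Box (a implies not c), 1
7. a implies not c, 0
8. a implies not c, 1
9. not c, 0
Accessibility: 0R0, 0R1, 1R0, 1R1
Branch closes: c and not c both at 0.
Every branch closes (one shown): valid in S5.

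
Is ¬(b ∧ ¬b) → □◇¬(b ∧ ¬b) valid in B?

Tableau for the negation ¬(¬(b ∧ ¬b) → □◇¬(b ∧ ¬b)):
1. ¬(¬(b ∧ ¬b) → □◇¬(b ∧ ¬b)), 0
2. ¬(b ∧ ¬b), 0
3. ¬□◇¬(b ∧ ¬b), 0
4. b, 0
5. ¬◇¬(b ∧ ¬b), 1
6. b ∧ ¬b, 0
7. ¬b, 0
Accessibility: 0R0, 0R1, 1R0, 1R1
Branch closes: b and ¬b both at 0.
Every branch of the negation's tableau closes; the branch above is one of them.

Valid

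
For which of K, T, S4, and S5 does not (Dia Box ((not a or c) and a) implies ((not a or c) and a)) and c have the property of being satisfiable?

S4-tableau for the formula:
1. not (Dia Box ((not a or c) and a) implies ((not a or c) and a)) and c, 0
2. not (Dia Box ((not a or c) and a) implies ((not a or c) and a)), 0
3. c, 0
4. Dia Box ((not a or c) and a), 0
5. not ((not a or c) and a), 0
6. not a, 0
7. Box ((not a or c) and a), 1
8. (not a or c) and a, 1
9. not a or c, 1
10. a, 1
11. c, 1
Accessibility: 0R0, 0R1, 1R1
Complete open branch: satisfiable in S4, hence also in K, T (this S4-model is also a K-model and a T-model).
S5-tableau for the formula:
1. not (Dia Box ((not a or c) and a) implies ((not a or c) and a)) and c, 0
2. not (Dia Box ((not a or c) and a) implies ((not a or c) and a)), 0
3. c, 0
4. Dia Box ((not a or c) and a), 0
5. not ((not a or c) and a), 0
6. not a, 0
7. Box ((not a or c) and a), 1
8. (not a or c) and a, 0
9. not a or c, 0
10. a, 0
Accessibility: 0R0, 0R1, 1R0, 1R1
Branch closes: a and not a both at 0.
Every branch closes (one shown): unsatisfiable in S5.

K, T, S4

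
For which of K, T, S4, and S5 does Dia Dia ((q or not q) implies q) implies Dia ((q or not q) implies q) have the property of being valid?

S4, S5

T-tableau for the negation not (Dia Dia ((q or not q) implies q) implies Dia ((q or not q) implies q)):
1. not (Dia Dia ((q or not q) implies q) implies Dia ((q or not q) implies q)), 0
2. Dia Dia ((q or not q) implies q), 0   [neg-implies-rule on 1]
3. not Dia ((q or not q) implies q), 0   [neg-implies-rule on 1]
4. not ((q or not q) implies q), 0   [neg-Dia-rule on 3 via 0R0]
5. q or not q, 0   [neg-implies-rule on 4]
6. not q, 0   [neg-implies-rule on 4]
7. Dia ((q or not q) implies q), 1   [Dia-rule on 2: fresh world 1, 0R1]
8. not ((q or not q) implies q), 1   [neg-Dia-rule on 3 via 0R1]
9. q or not q, 1   [neg-implies-rule on 8]
10. not q, 1   [neg-implies-rule on 8]
11. (q or not q) implies q, 2   [Dia-rule on 7: fresh world 2, 1R2]
12. q, 2   [implies-rule on 11 (branches; this branch)]
Accessibility: 0R0, 0R1, 1R1, 1R2, 2R2
Complete open branch: countermodel on a T-frame, so not valid in T, nor in K (the same frame is also a K-frame).
S4-tableau for the negation not (Dia Dia ((q or not q) implies q) implies Dia ((q or not q) implies q)):
1. not (Dia Dia ((q or not q) implies q) implies Dia ((q or not q) implies q)), 0
2. Dia Dia ((q or not q) implies q), 0   [neg-implies-rule on 1]
3. not Dia ((q or not q) implies q), 0   [neg-implies-rule on 1]
4. not ((q or not q) implies q), 0   [neg-Dia-rule on 3 via 0R0]
5. q or not q, 0   [neg-implies-rule on 4]
6. not q, 0   [neg-implies-rule on 4]
7. Dia ((q or not q) implies q), 1   [Dia-rule on 2: fresh world 1, 0R1]
8. not ((q or not q) implies q), 1   [neg-Dia-rule on 3 via 0R1]
9. q or not q, 1   [neg-implies-rule on 8]
10. not q, 1   [neg-implies-rule on 8]
11. (q or not q) implies q, 2   [Dia-rule on 7: fresh world 2, 1R2]
12. not ((q or not q) implies q), 2   [neg-Dia-rule on 3 via 0R2]
13. q or not q, 2   [neg-implies-rule on 12]
14. not q, 2   [neg-implies-rule on 12]
15. not (q or not q), 2   [implies-rule on 11 (branches; this branch)]
16. q, 2   [neg-or-rule on 15]
Accessibility: 0R0, 0R1, 0R2, 1R1, 1R2, 2R2
Branch closes: q and not q both at 2.
Every branch closes (one shown): valid in S4, hence also in S5 (every theorem of S4 is a theorem of S5).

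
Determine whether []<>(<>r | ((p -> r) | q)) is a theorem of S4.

Tableau for the negation ~[]<>(<>r | ((p -> r) | q)):
1. ~[]<>(<>r | ((p -> r) | q)), u
2. ~<>(<>r | ((p -> r) | q)), v
3. ~(<>r | ((p -> r) | q)), v
4. ~<>r, v
5. ~((p -> r) | q), v
6. ~(p -> r), v
7. ~q, v
8. p, v
9. ~r, v
Accessibility: uRu, uRv, vRv
The negation has an open branch (countermodel exists).

No, not valid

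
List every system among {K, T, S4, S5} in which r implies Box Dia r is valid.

S5

S5-tableau for the negation not (r implies Box Dia r):
1. not (r implies Box Dia r), 0
2. r, 0
3. not Box Dia r, 0
4. not Dia r, 1
5. not r, 0
Accessibility: 0R0, 0R1, 1R0, 1R1
Branch closes: r and not r both at 0.
Every branch closes (one shown): valid in S5.
S4-tableau for the negation not (r implies Box Dia r):
1. not (r implies Box Dia r), 0
2. r, 0
3. not Box Dia r, 0
4. not Dia r, 1
5. not r, 1
Accessibility: 0R0, 0R1, 1R1
Complete open branch: countermodel on an S4-frame, so not valid in S4, nor in K, T (the same frame is also a K-frame and a T-frame).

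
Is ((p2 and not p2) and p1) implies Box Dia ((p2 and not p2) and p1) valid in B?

Tableau for the negation not (((p2 and not p2) and p1) implies Box Dia ((p2 and not p2) and p1)):
1. not (((p2 and not p2) and p1) implies Box Dia ((p2 and not p2) and p1)), 0
2. (p2 and not p2) and p1, 0
3. not Box Dia ((p2 and not p2) and p1), 0
4. p2 and not p2, 0
5. p1, 0
6. p2, 0
7. not p2, 0
Accessibility: 0R0
Branch closes: p2 and not p2 both at 0.
All branches of the negation close; one closing branch shown above.

Yes, valid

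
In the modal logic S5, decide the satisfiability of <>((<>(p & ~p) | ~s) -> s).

1. <>((<>(p & ~p) | ~s) -> s), w0
2. (<>(p & ~p) | ~s) -> s, w1
3. s, w1
Accessibility: w0Rw0, w0Rw1, w1Rw0, w1Rw1

Yes, satisfiable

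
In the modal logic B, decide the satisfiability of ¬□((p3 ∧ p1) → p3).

1. ¬□((p3 ∧ p1) → p3), 0
2. ¬((p3 ∧ p1) → p3), 1
3. p3 ∧ p1, 1
4. ¬p3, 1
5. p3, 1
6. p1, 1
Accessibility: 0R0, 0R1, 1R0, 1R1
Branch closes: p3 and ¬p3 both at 1.
(One branch shown.) All branches close.

Unsatisfiable (every branch closes)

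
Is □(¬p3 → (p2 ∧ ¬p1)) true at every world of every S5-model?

Tableau for the negation ¬□(¬p3 → (p2 ∧ ¬p1)):
1. ¬□(¬p3 → (p2 ∧ ¬p1)), u
2. ¬(¬p3 → (p2 ∧ ¬p1)), v   [¬□-rule on 1: fresh world v, uRv]
3. ¬p3, v   [¬→-rule on 2]
4. ¬(p2 ∧ ¬p1), v   [¬→-rule on 2]
5. p1, v   [¬∧-rule on 4 (branches; this branch)]
Accessibility: uRu, uRv, vRu, vRv
The negation has an open branch (countermodel exists).

Invalid (countermodel exists)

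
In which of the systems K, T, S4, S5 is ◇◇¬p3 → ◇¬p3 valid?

S4, S5

T-tableau for the negation ¬(◇◇¬p3 → ◇¬p3):
1. ¬(◇◇¬p3 → ◇¬p3), u
2. ◇◇¬p3, u   [¬→-rule on 1]
3. ¬◇¬p3, u   [¬→-rule on 1]
4. p3, u   [¬◇-rule on 3 via uRu]
5. ◇¬p3, v   [◇-rule on 2: fresh world v, uRv]
6. p3, v   [¬◇-rule on 3 via uRv]
7. ¬p3, w   [◇-rule on 5: fresh world w, vRw]
Accessibility: uRu, uRv, vRv, vRw, wRw
Complete open branch: countermodel on a T-frame, so not valid in T, nor in K (the same frame is also a K-frame).
S4-tableau for the negation ¬(◇◇¬p3 → ◇¬p3):
1. ¬(◇◇¬p3 → ◇¬p3), u
2. ◇◇¬p3, u   [¬→-rule on 1]
3. ¬◇¬p3, u   [¬→-rule on 1]
4. p3, u   [¬◇-rule on 3 via uRu]
5. ◇¬p3, v   [◇-rule on 2: fresh world v, uRv]
6. p3, v   [¬◇-rule on 3 via uRv]
7. ¬p3, w   [◇-rule on 5: fresh world w, vRw]
8. p3, w   [¬◇-rule on 3 via uRw]
Accessibility: uRu, uRv, uRw, vRv, vRw, wRw
Branch closes: p3 and ¬p3 both at w.
Every branch closes (one shown): valid in S4, hence also in S5 (every theorem of S4 is a theorem of S5).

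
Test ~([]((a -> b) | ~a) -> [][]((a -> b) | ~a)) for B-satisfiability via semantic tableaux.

Yes, satisfiable

1. ~([]((a -> b) | ~a) -> [][]((a -> b) | ~a)), u
2. []((a -> b) | ~a), u
3. ~[][]((a -> b) | ~a), u
4. (a -> b) | ~a, u
5. ~a, u
6. ~[]((a -> b) | ~a), v
7. (a -> b) | ~a, v
8. ~a, v
9. ~((a -> b) | ~a), w
10. ~(a -> b), w
11. a, w
12. ~b, w
Accessibility: uRu, uRv, vRu, vRv, vRw, wRv, wRw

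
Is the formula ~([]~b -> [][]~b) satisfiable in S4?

Unsatisfiable (every branch closes)

1. ~([]~b -> [][]~b), u
2. []~b, u   [~->-rule on 1]
3. ~[][]~b, u   [~->-rule on 1]
4. ~b, u   [[]-rule on 2 via uRu]
5. ~[]~b, v   [~[]-rule on 3: fresh world v, uRv]
6. ~b, v   [[]-rule on 2 via uRv]
7. b, w   [~[]-rule on 5: fresh world w, vRw]
8. ~b, w   [[]-rule on 2 via uRw]
Accessibility: uRu, uRv, uRw, vRv, vRw, wRw
Branch closes: b and ~b both at w.
(One branch shown.) All branches close.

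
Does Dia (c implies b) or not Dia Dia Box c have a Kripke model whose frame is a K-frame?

1. Dia (c implies b) or not Dia Dia Box c, 0
2. not Dia Dia Box c, 0

Satisfiable (open branch found)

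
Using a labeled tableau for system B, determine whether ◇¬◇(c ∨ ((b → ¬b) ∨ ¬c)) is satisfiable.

1. ◇¬◇(c ∨ ((b → ¬b) ∨ ¬c)), w0
2. ¬◇(c ∨ ((b → ¬b) ∨ ¬c)), w1
3. ¬(c ∨ ((b → ¬b) ∨ ¬c)), w0
4. ¬c, w0
5. ¬((b → ¬b) ∨ ¬c), w0
6. ¬(b → ¬b), w0
7. c, w0
Accessibility: w0Rw0, w0Rw1, w1Rw0, w1Rw1
Branch closes: c and ¬c both at w0.
All branches of the tableau close; one closing branch shown above.

Unsatisfiable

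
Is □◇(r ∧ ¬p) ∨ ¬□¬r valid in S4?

Tableau for the negation ¬(□◇(r ∧ ¬p) ∨ ¬□¬r):
1. ¬(□◇(r ∧ ¬p) ∨ ¬□¬r), 0
2. ¬□◇(r ∧ ¬p), 0
3. □¬r, 0
4. ¬r, 0
5. ¬◇(r ∧ ¬p), 1
6. ¬r, 1
7. ¬(r ∧ ¬p), 1
8. p, 1
Accessibility: 0R0, 0R1, 1R1
The negation has an open branch (countermodel exists).

Not valid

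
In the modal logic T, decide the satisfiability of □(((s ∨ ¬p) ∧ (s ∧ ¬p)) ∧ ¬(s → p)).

1. □(((s ∨ ¬p) ∧ (s ∧ ¬p)) ∧ ¬(s → p)), u
2. ((s ∨ ¬p) ∧ (s ∧ ¬p)) ∧ ¬(s → p), u
3. (s ∨ ¬p) ∧ (s ∧ ¬p), u
4. ¬(s → p), u
5. s ∨ ¬p, u
6. s ∧ ¬p, u
7. s, u
8. ¬p, u
Accessibility: uRu

Yes, satisfiable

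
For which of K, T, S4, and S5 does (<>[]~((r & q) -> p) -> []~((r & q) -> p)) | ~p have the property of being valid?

S5

S4-tableau for the negation ~((<>[]~((r & q) -> p) -> []~((r & q) -> p)) | ~p):
1. ~((<>[]~((r & q) -> p) -> []~((r & q) -> p)) | ~p), w0
2. ~(<>[]~((r & q) -> p) -> []~((r & q) -> p)), w0
3. p, w0
4. <>[]~((r & q) -> p), w0
5. ~[]~((r & q) -> p), w0
6. []~((r & q) -> p), w1
7. ~((r & q) -> p), w1
8. r & q, w1
9. ~p, w1
10. r, w1
11. q, w1
12. (r & q) -> p, w2
13. p, w2
Accessibility: w0Rw0, w0Rw1, w0Rw2, w1Rw1, w2Rw2
Complete open branch: countermodel on an S4-frame, so not valid in S4, nor in K, T (the same frame is also a K-frame and a T-frame).
S5-tableau for the negation ~((<>[]~((r & q) -> p) -> []~((r & q) -> p)) | ~p):
1. ~((<>[]~((r & q) -> p) -> []~((r & q) -> p)) | ~p), w0
2. ~(<>[]~((r & q) -> p) -> []~((r & q) -> p)), w0
3. p, w0
4. <>[]~((r & q) -> p), w0
5. ~[]~((r & q) -> p), w0
6. []~((r & q) -> p), w1
7. ~((r & q) -> p), w0
8. r & q, w0
9. ~p, w0
Accessibility: w0Rw0, w0Rw1, w1Rw0, w1Rw1
Branch closes: p and ~p both at w0.
Every branch closes (one shown): valid in S5.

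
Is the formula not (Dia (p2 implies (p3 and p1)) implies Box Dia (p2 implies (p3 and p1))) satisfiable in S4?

Yes, satisfiable

1. not (Dia (p2 implies (p3 and p1)) implies Box Dia (p2 implies (p3 and p1))), w0
2. Dia (p2 implies (p3 and p1)), w0
3. not Box Dia (p2 implies (p3 and p1)), w0
4. p2 implies (p3 and p1), w1
5. p3 and p1, w1
6. p3, w1
7. p1, w1
8. not Dia (p2 implies (p3 and p1)), w2
9. not (p2 implies (p3 and p1)), w2
10. p2, w2
11. not (p3 and p1), w2
12. not p1, w2
Accessibility: w0Rw0, w0Rw1, w0Rw2, w1Rw1, w2Rw2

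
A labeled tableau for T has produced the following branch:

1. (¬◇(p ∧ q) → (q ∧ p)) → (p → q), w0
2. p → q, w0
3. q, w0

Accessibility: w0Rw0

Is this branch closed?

Not closed

There is no literal clash: for every atom and world, at most one sign appears.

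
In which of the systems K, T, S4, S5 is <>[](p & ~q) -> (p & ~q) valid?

S4-tableau for the negation ~(<>[](p & ~q) -> (p & ~q)):
1. ~(<>[](p & ~q) -> (p & ~q)), u
2. <>[](p & ~q), u
3. ~(p & ~q), u
4. q, u
5. [](p & ~q), v
6. p & ~q, v
7. p, v
8. ~q, v
Accessibility: uRu, uRv, vRv
Complete open branch: countermodel on an S4-frame, so not valid in S4, nor in K, T (the same frame is also a K-frame and a T-frame).
S5-tableau for the negation ~(<>[](p & ~q) -> (p & ~q)):
1. ~(<>[](p & ~q) -> (p & ~q)), u
2. <>[](p & ~q), u
3. ~(p & ~q), u
4. q, u
5. [](p & ~q), v
6. p & ~q, u
7. p, u
8. ~q, u
Accessibility: uRu, uRv, vRu, vRv
Branch closes: q and ~q both at u.
Every branch closes (one shown): valid in S5.

S5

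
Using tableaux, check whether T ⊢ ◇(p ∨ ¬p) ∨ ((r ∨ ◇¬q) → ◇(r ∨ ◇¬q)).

Valid in T

Tableau for the negation ¬(◇(p ∨ ¬p) ∨ ((r ∨ ◇¬q) → ◇(r ∨ ◇¬q))):
1. ¬(◇(p ∨ ¬p) ∨ ((r ∨ ◇¬q) → ◇(r ∨ ◇¬q))), u
2. ¬◇(p ∨ ¬p), u
3. ¬((r ∨ ◇¬q) → ◇(r ∨ ◇¬q)), u
4. r ∨ ◇¬q, u
5. ¬◇(r ∨ ◇¬q), u
6. ¬(p ∨ ¬p), u
7. ¬p, u
8. p, u
Accessibility: uRu
Branch closes: p and ¬p both at u.
Every branch of the negation's tableau closes; the branch above is one of them.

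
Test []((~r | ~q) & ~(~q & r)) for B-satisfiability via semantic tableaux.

Yes, satisfiable

1. []((~r | ~q) & ~(~q & r)), w0
2. (~r | ~q) & ~(~q & r), w0
3. ~r | ~q, w0
4. ~(~q & r), w0
5. ~q, w0
6. ~r, w0
Accessibility: w0Rw0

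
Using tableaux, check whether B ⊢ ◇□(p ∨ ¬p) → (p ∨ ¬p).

Valid

Tableau for the negation ¬(◇□(p ∨ ¬p) → (p ∨ ¬p)):
1. ¬(◇□(p ∨ ¬p) → (p ∨ ¬p)), w0
2. ◇□(p ∨ ¬p), w0
3. ¬(p ∨ ¬p), w0
4. ¬p, w0
5. p, w0
Accessibility: w0Rw0
Branch closes: p and ¬p both at w0.
All branches of the negation close; one closing branch shown above.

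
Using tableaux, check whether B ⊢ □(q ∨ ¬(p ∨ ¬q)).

Tableau for the negation ¬□(q ∨ ¬(p ∨ ¬q)):
1. ¬□(q ∨ ¬(p ∨ ¬q)), u
2. ¬(q ∨ ¬(p ∨ ¬q)), v
3. ¬q, v
4. p ∨ ¬q, v
Accessibility: uRu, uRv, vRu, vRv
The negation has an open branch (countermodel exists).

Invalid (countermodel exists)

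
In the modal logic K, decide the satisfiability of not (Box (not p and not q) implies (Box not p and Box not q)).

1. not (Box (not p and not q) implies (Box not p and Box not q)), u
2. Box (not p and not q), u
3. not (Box not p and Box not q), u
4. not Box not q, u
5. q, v
6. not p and not q, v
7. not p, v
8. not q, v
Accessibility: uRv
Branch closes: q and not q both at v.
(One branch shown.) All branches close.

Unsatisfiable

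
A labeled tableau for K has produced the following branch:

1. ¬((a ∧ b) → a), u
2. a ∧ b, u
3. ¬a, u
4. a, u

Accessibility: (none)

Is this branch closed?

Both a and ¬a appear at u.

Yes, closed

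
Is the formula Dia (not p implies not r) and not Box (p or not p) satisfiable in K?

1. Dia (not p implies not r) and not Box (p or not p), 0
2. Dia (not p implies not r), 0
3. not Box (p or not p), 0
4. not p implies not r, 1
5. not r, 1
6. not (p or not p), 2
7. not p, 2
8. p, 2
Accessibility: 0R1, 0R2
Branch closes: p and not p both at 2.
All branches of the tableau close; one closing branch shown above.

Unsatisfiable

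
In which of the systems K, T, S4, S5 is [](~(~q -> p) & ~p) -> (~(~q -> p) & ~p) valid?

T, S4, S5

K-tableau for the negation ~([](~(~q -> p) & ~p) -> (~(~q -> p) & ~p)):
1. ~([](~(~q -> p) & ~p) -> (~(~q -> p) & ~p)), u
2. [](~(~q -> p) & ~p), u
3. ~(~(~q -> p) & ~p), u
4. p, u
Complete open branch: countermodel on a K-frame, so not valid in K.
T-tableau for the negation ~([](~(~q -> p) & ~p) -> (~(~q -> p) & ~p)):
1. ~([](~(~q -> p) & ~p) -> (~(~q -> p) & ~p)), u
2. [](~(~q -> p) & ~p), u
3. ~(~(~q -> p) & ~p), u
4. ~(~q -> p) & ~p, u
5. ~(~q -> p), u
6. ~p, u
7. ~q, u
8. ~q -> p, u
9. p, u
Accessibility: uRu
Branch closes: p and ~p both at u.
Every branch closes (one shown): valid in T, hence also in S4, S5 (every theorem of T is a theorem of S4 and S5).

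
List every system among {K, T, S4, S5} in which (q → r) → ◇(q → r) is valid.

T, S4, S5

K-tableau for the negation ¬((q → r) → ◇(q → r)):
1. ¬((q → r) → ◇(q → r)), 0
2. q → r, 0
3. ¬◇(q → r), 0
4. r, 0
Complete open branch: countermodel on a K-frame, so not valid in K.
T-tableau for the negation ¬((q → r) → ◇(q → r)):
1. ¬((q → r) → ◇(q → r)), 0
2. q → r, 0
3. ¬◇(q → r), 0
4. ¬(q → r), 0
5. q, 0
6. ¬r, 0
7. r, 0
Accessibility: 0R0
Branch closes: r and ¬r both at 0.
Every branch closes (one shown): valid in T, hence also in S4, S5 (every theorem of T is a theorem of S4 and S5).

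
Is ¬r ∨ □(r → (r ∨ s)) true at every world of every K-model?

Yes, valid

Tableau for the negation ¬(¬r ∨ □(r → (r ∨ s))):
1. ¬(¬r ∨ □(r → (r ∨ s))), w0
2. r, w0
3. ¬□(r → (r ∨ s)), w0
4. ¬(r → (r ∨ s)), w1
5. r, w1
6. ¬(r ∨ s), w1
7. ¬r, w1
8. ¬s, w1
Accessibility: w0Rw1
Branch closes: r and ¬r both at w1.
All branches of the negation close; one closing branch shown above.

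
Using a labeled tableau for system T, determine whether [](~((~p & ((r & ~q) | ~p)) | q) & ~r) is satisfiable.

Yes, satisfiable

1. [](~((~p & ((r & ~q) | ~p)) | q) & ~r), 0
2. ~((~p & ((r & ~q) | ~p)) | q) & ~r, 0   [[]-rule on 1 via 0R0]
3. ~((~p & ((r & ~q) | ~p)) | q), 0   [&-rule on 2]
4. ~r, 0   [&-rule on 2]
5. ~(~p & ((r & ~q) | ~p)), 0   [~|-rule on 3]
6. ~q, 0   [~|-rule on 3]
7. ~((r & ~q) | ~p), 0   [~&-rule on 5 (branches; this branch)]
8. ~(r & ~q), 0   [~|-rule on 7]
9. p, 0   [~|-rule on 7]
Accessibility: 0R0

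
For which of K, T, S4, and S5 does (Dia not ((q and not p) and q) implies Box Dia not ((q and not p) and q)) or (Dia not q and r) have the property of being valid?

S5-tableau for the negation not ((Dia not ((q and not p) and q) implies Box Dia not ((q and not p) and q)) or (Dia not q and r)):
1. not ((Dia not ((q and not p) and q) implies Box Dia not ((q and not p) and q)) or (Dia not q and r)), w0
2. not (Dia not ((q and not p) and q) implies Box Dia not ((q and not p) and q)), w0
3. not (Dia not q and r), w0
4. Dia not ((q and not p) and q), w0
5. not Box Dia not ((q and not p) and q), w0
6. not Dia not q, w0
7. q, w0
8. not ((q and not p) and q), w1
9. q, w1
10. not (q and not p), w1
11. p, w1
12. not Dia not ((q and not p) and q), w2
13. q, w2
14. (q and not p) and q, w0
15. q and not p, w0
16. not p, w0
17. (q and not p) and q, w1
18. q and not p, w1
19. not p, w1
Accessibility: w0Rw0, w0Rw1, w0Rw2, w1Rw0, w1Rw1, w1Rw2, w2Rw0, w2Rw1, w2Rw2
Branch closes: p and not p both at w1.
Every branch closes (one shown): valid in S5.
S4-tableau for the negation not ((Dia not ((q and not p) and q) implies Box Dia not ((q and not p) and q)) or (Dia not q and r)):
1. not ((Dia not ((q and not p) and q) implies Box Dia not ((q and not p) and q)) or (Dia not q and r)), w0
2. not (Dia not ((q and not p) and q) implies Box Dia not ((q and not p) and q)), w0
3. not (Dia not q and r), w0
4. Dia not ((q and not p) and q), w0
5. not Box Dia not ((q and not p) and q), w0
6. not r, w0
7. not ((q and not p) and q), w1
8. not q, w1
9. not Dia not ((q and not p) and q), w2
10. (q and not p) and q, w2
11. q and not p, w2
12. q, w2
13. not p, w2
Accessibility: w0Rw0, w0Rw1, w0Rw2, w1Rw1, w2Rw2
Complete open branch: countermodel on an S4-frame, so not valid in S4, nor in K, T (the same frame is also a K-frame and a T-frame).

S5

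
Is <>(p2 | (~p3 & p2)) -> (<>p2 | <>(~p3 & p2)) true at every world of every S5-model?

Valid

Tableau for the negation ~(<>(p2 | (~p3 & p2)) -> (<>p2 | <>(~p3 & p2))):
1. ~(<>(p2 | (~p3 & p2)) -> (<>p2 | <>(~p3 & p2))), 0
2. <>(p2 | (~p3 & p2)), 0   [~->-rule on 1]
3. ~(<>p2 | <>(~p3 & p2)), 0   [~->-rule on 1]
4. ~<>p2, 0   [~|-rule on 3]
5. ~<>(~p3 & p2), 0   [~|-rule on 3]
6. ~p2, 0   [~<>-rule on 4 via 0R0]
7. ~(~p3 & p2), 0   [~<>-rule on 5 via 0R0]
8. p2 | (~p3 & p2), 1   [<>-rule on 2: fresh world 1, 0R1]
9. ~p2, 1   [~<>-rule on 4 via 0R1]
10. ~(~p3 & p2), 1   [~<>-rule on 5 via 0R1]
11. ~p3 & p2, 1   [|-rule on 8 (branches; this branch)]
12. ~p3, 1   [&-rule on 11]
13. p2, 1   [&-rule on 11]
Accessibility: 0R0, 0R1, 1R0, 1R1
Branch closes: p2 and ~p2 both at 1.
All branches of the negation close; one closing branch shown above.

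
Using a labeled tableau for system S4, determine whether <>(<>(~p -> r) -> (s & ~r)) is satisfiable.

1. <>(<>(~p -> r) -> (s & ~r)), u
2. <>(~p -> r) -> (s & ~r), v
3. s & ~r, v
4. s, v
5. ~r, v
Accessibility: uRu, uRv, vRv

Yes, satisfiable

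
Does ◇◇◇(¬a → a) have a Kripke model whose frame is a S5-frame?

Satisfiable (open branch found)

1. ◇◇◇(¬a → a), 0
2. ◇◇(¬a → a), 1   [◇-rule on 1: fresh world 1, 0R1]
3. ◇(¬a → a), 2   [◇-rule on 2: fresh world 2, 1R2]
4. ¬a → a, 3   [◇-rule on 3: fresh world 3, 2R3]
5. a, 3   [→-rule on 4 (branches; this branch)]
Accessibility: 0R0, 0R1, 0R2, 0R3, 1R0, 1R1, 1R2, 1R3, 2R0, 2R1, 2R2, 2R3, 3R0, 3R1, 3R2, 3R3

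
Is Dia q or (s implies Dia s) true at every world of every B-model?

Valid in B

Tableau for the negation not (Dia q or (s implies Dia s)):
1. not (Dia q or (s implies Dia s)), 0
2. not Dia q, 0
3. not (s implies Dia s), 0
4. s, 0
5. not Dia s, 0
6. not q, 0
7. not s, 0
Accessibility: 0R0
Branch closes: s and not s both at 0.
Every branch of the negation's tableau closes; the branch above is one of them.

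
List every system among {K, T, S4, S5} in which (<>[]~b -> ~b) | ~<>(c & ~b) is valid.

S5-tableau for the negation ~((<>[]~b -> ~b) | ~<>(c & ~b)):
1. ~((<>[]~b -> ~b) | ~<>(c & ~b)), w0
2. ~(<>[]~b -> ~b), w0
3. <>(c & ~b), w0
4. <>[]~b, w0
5. b, w0
6. c & ~b, w1
7. c, w1
8. ~b, w1
9. []~b, w2
10. ~b, w0
Accessibility: w0Rw0, w0Rw1, w0Rw2, w1Rw0, w1Rw1, w1Rw2, w2Rw0, w2Rw1, w2Rw2
Branch closes: b and ~b both at w0.
Every branch closes (one shown): valid in S5.
S4-tableau for the negation ~((<>[]~b -> ~b) | ~<>(c & ~b)):
1. ~((<>[]~b -> ~b) | ~<>(c & ~b)), w0
2. ~(<>[]~b -> ~b), w0
3. <>(c & ~b), w0
4. <>[]~b, w0
5. b, w0
6. c & ~b, w1
7. c, w1
8. ~b, w1
9. []~b, w2
10. ~b, w2
Accessibility: w0Rw0, w0Rw1, w0Rw2, w1Rw1, w2Rw2
Complete open branch: countermodel on an S4-frame, so not valid in S4, nor in K, T (the same frame is also a K-frame and a T-frame).

S5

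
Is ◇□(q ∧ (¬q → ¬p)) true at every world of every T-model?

Tableau for the negation ¬◇□(q ∧ (¬q → ¬p)):
1. ¬◇□(q ∧ (¬q → ¬p)), 0
2. ¬□(q ∧ (¬q → ¬p)), 0   [¬◇-rule on 1 via 0R0]
3. ¬(q ∧ (¬q → ¬p)), 1   [¬□-rule on 2: fresh world 1, 0R1]
4. ¬□(q ∧ (¬q → ¬p)), 1   [¬◇-rule on 1 via 0R1]
5. ¬(¬q → ¬p), 1   [¬∧-rule on 3 (branches; this branch)]
6. ¬q, 1   [¬→-rule on 5]
7. p, 1   [¬→-rule on 5]
8. ¬(q ∧ (¬q → ¬p)), 2   [¬□-rule on 4: fresh world 2, 1R2]
9. ¬(¬q → ¬p), 2   [¬∧-rule on 8 (branches; this branch)]
10. ¬q, 2   [¬→-rule on 9]
11. p, 2   [¬→-rule on 9]
Accessibility: 0R0, 0R1, 1R1, 1R2, 2R2
The negation has an open branch (countermodel exists).

No, not valid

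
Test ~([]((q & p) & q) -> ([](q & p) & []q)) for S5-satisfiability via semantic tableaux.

1. ~([]((q & p) & q) -> ([](q & p) & []q)), 0
2. []((q & p) & q), 0
3. ~([](q & p) & []q), 0
4. (q & p) & q, 0
5. q & p, 0
6. q, 0
7. p, 0
8. ~[](q & p), 0
9. ~(q & p), 1
10. (q & p) & q, 1
11. q & p, 1
12. q, 1
13. p, 1
14. ~p, 1
Accessibility: 0R0, 0R1, 1R0, 1R1
Branch closes: p and ~p both at 1.
Every branch closes; the branch above is one of them.

Unsatisfiable (every branch closes)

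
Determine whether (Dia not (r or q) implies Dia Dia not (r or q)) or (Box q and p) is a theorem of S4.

Tableau for the negation not ((Dia not (r or q) implies Dia Dia not (r or q)) or (Box q and p)):
1. not ((Dia not (r or q) implies Dia Dia not (r or q)) or (Box q and p)), u
2. not (Dia not (r or q) implies Dia Dia not (r or q)), u
3. not (Box q and p), u
4. Dia not (r or q), u
5. not Dia Dia not (r or q), u
6. not Dia not (r or q), u
7. r or q, u
8. not p, u
9. q, u
10. not (r or q), v
11. not r, v
12. not q, v
13. not Dia not (r or q), v
14. r or q, v
15. q, v
Accessibility: uRu, uRv, vRv
Branch closes: q and not q both at v.
All branches of the negation close; one closing branch shown above.

Valid in S4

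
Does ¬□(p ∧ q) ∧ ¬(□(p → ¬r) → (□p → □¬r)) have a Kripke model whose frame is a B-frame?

Unsatisfiable (every branch closes)

1. ¬□(p ∧ q) ∧ ¬(□(p → ¬r) → (□p → □¬r)), u
2. ¬□(p ∧ q), u   [∧-rule on 1]
3. ¬(□(p → ¬r) → (□p → □¬r)), u   [∧-rule on 1]
4. □(p → ¬r), u   [¬→-rule on 3]
5. ¬(□p → □¬r), u   [¬→-rule on 3]
6. □p, u   [¬→-rule on 5]
7. ¬□¬r, u   [¬→-rule on 5]
8. p → ¬r, u   [□-rule on 4 via uRu]
9. p, u   [□-rule on 6 via uRu]
10. ¬r, u   [→-rule on 8 (branches; this branch)]
11. ¬(p ∧ q), v   [¬□-rule on 2: fresh world v, uRv]
12. p → ¬r, v   [□-rule on 4 via uRv]
13. p, v   [□-rule on 6 via uRv]
14. ¬q, v   [¬∧-rule on 11 (branches; this branch)]
15. ¬r, v   [→-rule on 12 (branches; this branch)]
16. r, w   [¬□-rule on 7: fresh world w, uRw]
17. p → ¬r, w   [□-rule on 4 via uRw]
18. p, w   [□-rule on 6 via uRw]
19. ¬r, w   [→-rule on 17 (branches; this branch)]
Accessibility: uRu, uRv, uRw, vRu, vRv, wRu, wRw
Branch closes: r and ¬r both at w.
All branches of the tableau close; one closing branch shown above.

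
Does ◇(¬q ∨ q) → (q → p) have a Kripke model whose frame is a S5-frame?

1. ◇(¬q ∨ q) → (q → p), 0
2. q → p, 0
3. p, 0
Accessibility: 0R0

Satisfiable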